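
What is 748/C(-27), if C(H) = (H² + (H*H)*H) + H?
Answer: -748/18981 ≈ -0.039408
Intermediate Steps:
C(H) = H + H² + H³ (C(H) = (H² + H²*H) + H = (H² + H³) + H = H + H² + H³)
748/C(-27) = 748/((-27*(1 - 27 + (-27)²))) = 748/((-27*(1 - 27 + 729))) = 748/((-27*703)) = 748/(-18981) = 748*(-1/18981) = -748/18981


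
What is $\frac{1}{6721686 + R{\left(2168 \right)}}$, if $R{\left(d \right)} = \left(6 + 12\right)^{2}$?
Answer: $\frac{1}{6722010} \approx 1.4877 \cdot 10^{-7}$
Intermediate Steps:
$R{\left(d \right)} = 324$ ($R{\left(d \right)} = 18^{2} = 324$)
$\frac{1}{6721686 + R{\left(2168 \right)}} = \frac{1}{6721686 + 324} = \frac{1}{6722010}$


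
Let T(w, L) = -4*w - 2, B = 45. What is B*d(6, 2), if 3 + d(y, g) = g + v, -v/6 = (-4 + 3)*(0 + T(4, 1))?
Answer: -4905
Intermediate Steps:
T(w, L) = -2 - 4*w
v = -108 (v = -6*(-4 + 3)*(0 + (-2 - 4*4)) = -(-6)*(0 + (-2 - 16)) = -(-6)*(0 - 18) = -(-6)*(-18) = -6*18 = -108)
d(y, g) = -111 + g (d(y, g) = -3 + (g - 108) = -3 + (-108 + g) = -111 + g)
B*d(6, 2) = 45*(-111 + 2) = 45*(-109) = -4905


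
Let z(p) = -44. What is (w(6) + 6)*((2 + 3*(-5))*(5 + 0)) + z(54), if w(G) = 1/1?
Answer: -499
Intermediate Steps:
w(G) = 1
(w(6) + 6)*((2 + 3*(-5))*(5 + 0)) + z(54) = (1 + 6)*((2 + 3*(-5))*(5 + 0)) - 44 = 7*((2 - 15)*5) - 44 = 7*(-13*5) - 44 = 7*(-65) - 44 = -455 - 44 = -499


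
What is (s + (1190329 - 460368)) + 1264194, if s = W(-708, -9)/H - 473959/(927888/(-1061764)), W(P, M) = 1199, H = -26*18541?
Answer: 10909455316271761/4300992852 ≈ 2.5365e+6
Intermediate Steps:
H = -482066
s = 2332608915491701/4300992852 (s = 1199/(-482066) - 473959/(927888/(-1061764)) = 1199*(-1/482066) - 473959/(927888*(-1/1061764)) = -1199/482066 - 473959/(-231972/265441) = -1199/482066 - 473959*(-265441/231972) = -1199/482066 + 125808150919/231972 = 2332608915491701/4300992852 ≈ 5.4234e+5)
(s + (1190329 - 460368)) + 1264194 = (2332608915491701/4300992852 + (1190329 - 460368)) + 1264194 = (2332608915491701/4300992852 + 729961) + 1264194 = 5472165958730473/4300992852 + 1264194 = 10909455316271761/4300992852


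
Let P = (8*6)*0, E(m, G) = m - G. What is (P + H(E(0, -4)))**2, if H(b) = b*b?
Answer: 256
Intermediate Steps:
H(b) = b**2
P = 0 (P = 48*0 = 0)
(P + H(E(0, -4)))**2 = (0 + (0 - 1*(-4))**2)**2 = (0 + (0 + 4)**2)**2 = (0 + 4**2)**2 = (0 + 16)**2 = 16**2 = 256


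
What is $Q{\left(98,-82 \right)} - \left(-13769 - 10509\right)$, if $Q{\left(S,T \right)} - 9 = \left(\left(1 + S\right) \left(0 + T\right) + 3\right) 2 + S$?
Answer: $8155$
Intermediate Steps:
$Q{\left(S,T \right)} = 15 + S + 2 T \left(1 + S\right)$ ($Q{\left(S,T \right)} = 9 + \left(\left(\left(1 + S\right) \left(0 + T\right) + 3\right) 2 + S\right) = 9 + \left(\left(\left(1 + S\right) T + 3\right) 2 + S\right) = 9 + \left(\left(T \left(1 + S\right) + 3\right) 2 + S\right) = 9 + \left(\left(3 + T \left(1 + S\right)\right) 2 + S\right) = 9 + \left(\left(6 + 2 T \left(1 + S\right)\right) + S\right) = 9 + \left(6 + S + 2 T \left(1 + S\right)\right) = 15 + S + 2 T \left(1 + S\right)$)
$Q{\left(98,-82 \right)} - \left(-13769 - 10509\right) = \left(15 + 98 + 2 \left(-82\right) + 2 \cdot 98 \left(-82\right)\right) - \left(-13769 - 10509\right) = \left(15 + 98 - 164 - 16072\right) - \left(-13769 - 10509\right) = -16123 - -24278 = -16123 + 24278 = 8155$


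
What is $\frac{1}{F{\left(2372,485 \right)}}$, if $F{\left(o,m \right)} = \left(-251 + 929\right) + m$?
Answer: $\frac{1}{1163} \approx 0.00085985$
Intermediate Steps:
$F{\left(o,m \right)} = 678 + m$
$\frac{1}{F{\left(2372,485 \right)}} = \frac{1}{678 + 485} = \frac{1}{1163}$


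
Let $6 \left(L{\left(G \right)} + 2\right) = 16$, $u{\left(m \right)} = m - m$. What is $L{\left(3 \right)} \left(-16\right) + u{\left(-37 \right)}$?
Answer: $- \frac{32}{3} \approx -10.667$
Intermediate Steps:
$u{\left(m \right)} = 0$
$L{\left(G \right)} = \frac{2}{3}$ ($L{\left(G \right)} = -2 + \frac{1}{6} \cdot 16 = -2 + \frac{8}{3} = \frac{2}{3}$)
$L{\left(3 \right)} \left(-16\right) + u{\left(-37 \right)} = \frac{2}{3} \left(-16\right) + 0 = - \frac{32}{3} + 0 = - \frac{32}{3}$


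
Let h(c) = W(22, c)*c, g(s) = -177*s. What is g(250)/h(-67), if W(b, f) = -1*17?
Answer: -44250/1139 ≈ -38.850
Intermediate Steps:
W(b, f) = -17
h(c) = -17*c
g(250)/h(-67) = (-177*250)/((-17*(-67))) = -44250/1139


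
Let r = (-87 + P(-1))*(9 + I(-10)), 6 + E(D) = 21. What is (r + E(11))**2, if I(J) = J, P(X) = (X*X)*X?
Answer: 10609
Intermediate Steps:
P(X) = X**3 (P(X) = X**2*X = X**3)
E(D) = 15 (E(D) = -6 + 21 = 15)
r = 88 (r = (-87 + (-1)**3)*(9 - 10) = (-87 - 1)*(-1) = -88*(-1) = 88)
(r + E(11))**2 = (88 + 15)**2 = 103**2 = 10609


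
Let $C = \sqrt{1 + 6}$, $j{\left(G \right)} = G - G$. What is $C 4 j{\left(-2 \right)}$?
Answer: $0$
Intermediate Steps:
$j{\left(G \right)} = 0$
$C = \sqrt{7} \approx 2.6458$
$C 4 j{\left(-2 \right)} = \sqrt{7} \cdot 4 \cdot 0 = 4 \sqrt{7} \cdot 0 = 0$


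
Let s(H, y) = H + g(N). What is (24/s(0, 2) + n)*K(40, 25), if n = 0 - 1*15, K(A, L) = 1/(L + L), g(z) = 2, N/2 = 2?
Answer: -3/50 ≈ -0.060000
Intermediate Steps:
N = 4 (N = 2*2 = 4)
K(A, L) = 1/(2*L)
s(H, y) = 2 + H (s(H, y) = H + 2 = 2 + H)
n = -15 (n = 0 - 15 = -15)
(24/s(0, 2) + n)*K(40, 25) = (24/(2 + 0) - 15)*((1/2)/25) = (24/2 - 15)*((1/2)*(1/25)) = (24*(1/2) - 15)*(1/50) = (12 - 15)*(1/50) = -3*1/50 = -3/50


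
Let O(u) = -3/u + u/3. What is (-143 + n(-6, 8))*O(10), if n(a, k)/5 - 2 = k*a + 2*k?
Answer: -26663/30 ≈ -888.77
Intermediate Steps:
n(a, k) = 10 + 10*k + 5*a*k (n(a, k) = 10 + 5*(k*a + 2*k) = 10 + 5*(a*k + 2*k) = 10 + 5*(2*k + a*k) = 10 + (10*k + 5*a*k) = 10 + 10*k + 5*a*k)
O(u) = -3/u + u/3 (O(u) = -3/u + u*(⅓) = -3/u + u/3)
(-143 + n(-6, 8))*O(10) = (-143 + (10 + 10*8 + 5*(-6)*8))*(-3/10 + (⅓)*10) = (-143 + (10 + 80 - 240))*(-3*⅒ + 10/3) = (-143 - 150)*(-3/10 + 10/3) = -293*91/30 = -26663/30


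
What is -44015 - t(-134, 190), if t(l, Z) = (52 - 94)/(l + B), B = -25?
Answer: -2332809/53 ≈ -44015.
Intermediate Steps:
t(l, Z) = -42/(-25 + l) (t(l, Z) = (52 - 94)/(l - 25) = -42/(-25 + l))
-44015 - t(-134, 190) = -44015 - (-42)/(-25 - 134) = -44015 - (-42)/(-159) = -44015 - (-42)*(-1)/159 = -44015 - 1*14/53 = -44015 - 14/53 = -2332809/53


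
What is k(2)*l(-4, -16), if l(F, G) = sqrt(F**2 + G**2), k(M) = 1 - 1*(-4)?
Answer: 20*sqrt(17) ≈ 82.462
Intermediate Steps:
k(M) = 5 (k(M) = 1 + 4 = 5)
k(2)*l(-4, -16) = 5*sqrt((-4)**2 + (-16)**2) = 5*sqrt(16 + 256) = 5*sqrt(272) = 5*(4*sqrt(17)) = 20*sqrt(17)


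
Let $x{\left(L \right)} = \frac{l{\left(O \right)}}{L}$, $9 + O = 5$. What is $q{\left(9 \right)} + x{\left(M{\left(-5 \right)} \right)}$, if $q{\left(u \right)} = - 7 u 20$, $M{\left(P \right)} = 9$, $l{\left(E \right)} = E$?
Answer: $- \frac{11344}{9} \approx -1260.4$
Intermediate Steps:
$O = -4$ ($O = -9 + 5 = -4$)
$q{\left(u \right)} = - 140 u$
$x{\left(L \right)} = - \frac{4}{L}$
$q{\left(9 \right)} + x{\left(M{\left(-5 \right)} \right)} = \left(-140\right) 9 - \frac{4}{9} = -1260 - \frac{4}{9} = - \frac{11344}{9}$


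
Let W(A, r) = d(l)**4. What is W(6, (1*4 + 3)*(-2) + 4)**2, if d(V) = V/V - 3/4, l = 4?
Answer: 1/65536 ≈ 1.5259e-5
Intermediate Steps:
d(V) = 1/4 (d(V) = 1 - 3*1/4 = 1 - 3/4 = 1/4)
W(A, r) = 1/256 (W(A, r) = (1/4)**4 = 1/256)
W(6, (1*4 + 3)*(-2) + 4)**2 = (1/256)**2 = 1/65536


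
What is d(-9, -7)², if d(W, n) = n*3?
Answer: 441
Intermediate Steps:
d(W, n) = 3*n
d(-9, -7)² = (3*(-7))² = (-21)² = 441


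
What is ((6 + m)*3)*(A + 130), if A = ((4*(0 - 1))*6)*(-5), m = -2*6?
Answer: -4500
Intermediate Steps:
m = -12
A = 120 (A = ((4*(-1))*6)*(-5) = -4*6*(-5) = -24*(-5) = 120)
((6 + m)*3)*(A + 130) = ((6 - 12)*3)*(120 + 130) = -6*3*250 = -18*250 = -4500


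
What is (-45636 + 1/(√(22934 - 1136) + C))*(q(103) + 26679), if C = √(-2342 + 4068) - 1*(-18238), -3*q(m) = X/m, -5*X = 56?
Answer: 41219111*(-832309367 - 136908*√2422 - 45636*√1726)/(1545*(18238 + √1726 + 3*√2422)) ≈ -1.2175e+9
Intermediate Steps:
X = -56/5 (X = -⅕*56 = -56/5 ≈ -11.200)
q(m) = 56/(15*m) (q(m) = -(-56)/(15*m) = 56/(15*m))
C = 18238 + √1726 (C = √1726 + 18238 = 18238 + √1726 ≈ 18280.)
(-45636 + 1/(√(22934 - 1136) + C))*(q(103) + 26679) = (-45636 + 1/(√(22934 - 1136) + (18238 + √1726)))*((56/15)/103 + 26679) = (-45636 + 1/(√21798 + (18238 + √1726)))*((56/15)*(1/103) + 26679) = (-45636 + 1/(3*√2422 + (18238 + √1726)))*(56/1545 + 26679) = (-45636 + 1/(18238 + √1726 + 3*√2422))*(41219111/1545) = -627025116532/515 + 41219111/(1545*(18238 + √1726 + 3*√2422))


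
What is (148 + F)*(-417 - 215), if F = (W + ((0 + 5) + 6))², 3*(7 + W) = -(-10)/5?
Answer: -965696/9 ≈ -1.0730e+5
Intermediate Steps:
W = -19/3 (W = -7 + (-(-10)/5)/3 = -7 + (-5*(-⅖))/3 = -7 + (⅓)*2 = -7 + ⅔ = -19/3 ≈ -6.3333)
F = 196/9 (F = (-19/3 + ((0 + 5) + 6))² = (-19/3 + (5 + 6))² = (-19/3 + 11)² = (14/3)² = 196/9 ≈ 21.778)
(148 + F)*(-417 - 215) = (148 + 196/9)*(-417 - 215) = (1528/9)*(-632) = -965696/9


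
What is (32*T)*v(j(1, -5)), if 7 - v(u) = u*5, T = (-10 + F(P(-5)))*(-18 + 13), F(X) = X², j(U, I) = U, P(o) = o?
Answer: -4800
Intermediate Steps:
T = -75 (T = (-10 + (-5)²)*(-18 + 13) = (-10 + 25)*(-5) = 15*(-5) = -75)
v(u) = 7 - 5*u (v(u) = 7 - u*5 = 7 - 5*u)
(32*T)*v(j(1, -5)) = (32*(-75))*(7 - 5*1) = -2400*(7 - 5) = -2400*2 = -4800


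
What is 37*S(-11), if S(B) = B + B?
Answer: -814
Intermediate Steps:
S(B) = 2*B
37*S(-11) = 37*(2*(-11)) = 37*(-22) = -814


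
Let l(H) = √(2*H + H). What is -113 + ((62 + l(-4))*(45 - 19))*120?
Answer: 193327 + 6240*I*√3 ≈ 1.9333e+5 + 10808.0*I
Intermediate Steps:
l(H) = √3*√H (l(H) = √(3*H) = √3*√H)
-113 + ((62 + l(-4))*(45 - 19))*120 = -113 + ((62 + √3*√(-4))*(45 - 19))*120 = -113 + ((62 + √3*(2*I))*26)*120 = -113 + ((62 + 2*I*√3)*26)*120 = -113 + (1612 + 52*I*√3)*120 = -113 + (193440 + 6240*I*√3) = 193327 + 6240*I*√3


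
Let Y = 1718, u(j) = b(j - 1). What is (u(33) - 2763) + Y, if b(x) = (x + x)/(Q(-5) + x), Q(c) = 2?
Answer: -17733/17 ≈ -1043.1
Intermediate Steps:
b(x) = 2*x/(2 + x) (b(x) = (x + x)/(2 + x) = (2*x)/(2 + x) = 2*x/(2 + x))
u(j) = 2*(-1 + j)/(1 + j) (u(j) = 2*(j - 1)/(2 + (j - 1)) = 2*(-1 + j)/(2 + (-1 + j)) = 2*(-1 + j)/(1 + j))
(u(33) - 2763) + Y = (2*(-1 + 33)/(1 + 33) - 2763) + 1718 = (2*32/34 - 2763) + 1718 = (2*(1/34)*32 - 2763) + 1718 = (32/17 - 2763) + 1718 = -46939/17 + 1718 = -17733/17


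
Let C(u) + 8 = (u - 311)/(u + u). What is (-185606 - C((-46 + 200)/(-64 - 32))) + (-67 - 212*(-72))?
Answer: -26256759/154 ≈ -1.7050e+5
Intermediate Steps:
C(u) = -8 + (-311 + u)/(2*u) (C(u) = -8 + (u - 311)/(u + u) = -8 + (-311 + u)/((2*u)) = -8 + (-311 + u)*(1/(2*u)) = -8 + (-311 + u)/(2*u))
(-185606 - C((-46 + 200)/(-64 - 32))) + (-67 - 212*(-72)) = (-185606 - (-311 - 15*(-46 + 200)/(-64 - 32))/(2*((-46 + 200)/(-64 - 32)))) + (-67 - 212*(-72)) = (-185606 - (-311 - 2310/(-96))/(2*(154/(-96)))) + (-67 + 15264) = (-185606 - (-311 - 2310*(-1)/96)/(2*(154*(-1/96)))) + 15197 = (-185606 - (-311 - 15*(-77/48))/(2*(-77/48))) + 15197 = (-185606 - (-48)*(-311 + 385/16)/(2*77)) + 15197 = (-185606 - (-48)*(-4591)/(2*77*16)) + 15197 = (-185606 - 1*13773/154) + 15197 = (-185606 - 13773/154) + 15197 = -28597097/154 + 15197 = -26256759/154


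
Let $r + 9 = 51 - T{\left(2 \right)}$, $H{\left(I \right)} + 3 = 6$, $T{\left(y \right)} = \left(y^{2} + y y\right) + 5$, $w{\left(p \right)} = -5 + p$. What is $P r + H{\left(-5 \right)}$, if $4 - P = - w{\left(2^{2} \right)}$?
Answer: $90$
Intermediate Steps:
$T{\left(y \right)} = 5 + 2 y^{2}$ ($T{\left(y \right)} = \left(y^{2} + y^{2}\right) + 5 = 2 y^{2} + 5 = 5 + 2 y^{2}$)
$H{\left(I \right)} = 3$ ($H{\left(I \right)} = -3 + 6 = 3$)
$r = 29$ ($r = -9 + \left(51 - \left(5 + 2 \cdot 2^{2}\right)\right) = -9 + \left(51 - \left(5 + 2 \cdot 4\right)\right) = -9 + \left(51 - \left(5 + 8\right)\right) = -9 + \left(51 - 13\right) = -9 + 38 = 29$)
$P = 3$ ($P = 4 - - (-5 + 2^{2}) = 4 - - (-5 + 4) = 4 - \left(-1\right) \left(-1\right) = 4 - 1 = 3$)
$P r + H{\left(-5 \right)} = 3 \cdot 29 + 3 = 87 + 3 = 90$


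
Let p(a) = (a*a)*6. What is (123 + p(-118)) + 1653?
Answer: 85320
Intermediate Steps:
p(a) = 6*a**2 (p(a) = a**2*6 = 6*a**2)
(123 + p(-118)) + 1653 = (123 + 6*(-118)**2) + 1653 = (123 + 6*13924) + 1653 = (123 + 83544) + 1653 = 83667 + 1653 = 85320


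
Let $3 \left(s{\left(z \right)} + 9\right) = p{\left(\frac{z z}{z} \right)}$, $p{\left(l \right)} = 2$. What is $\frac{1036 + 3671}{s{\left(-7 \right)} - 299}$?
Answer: $- \frac{14121}{922} \approx -15.316$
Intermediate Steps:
$s{\left(z \right)} = - \frac{25}{3}$ ($s{\left(z \right)} = -9 + \frac{1}{3} \cdot 2 = -9 + \frac{2}{3} = - \frac{25}{3}$)
$\frac{1036 + 3671}{s{\left(-7 \right)} - 299} = \frac{1036 + 3671}{- \frac{25}{3} - 299} = \frac{4707}{- \frac{922}{3}} = 4707 \left(- \frac{3}{922}\right) = - \frac{14121}{922}$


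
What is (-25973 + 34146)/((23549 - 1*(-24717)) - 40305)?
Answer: 8173/7961 ≈ 1.0266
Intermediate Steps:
(-25973 + 34146)/((23549 - 1*(-24717)) - 40305) = 8173/((23549 + 24717) - 40305) = 8173/(48266 - 40305) = 8173/7961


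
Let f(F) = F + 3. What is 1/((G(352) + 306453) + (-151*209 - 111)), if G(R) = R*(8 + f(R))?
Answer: 1/402559 ≈ 2.4841e-6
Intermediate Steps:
f(F) = 3 + F
G(R) = R*(11 + R) (G(R) = R*(8 + (3 + R)) = R*(11 + R))
1/((G(352) + 306453) + (-151*209 - 111)) = 1/((352*(11 + 352) + 306453) + (-151*209 - 111)) = 1/((352*363 + 306453) + (-31559 - 111)) = 1/((127776 + 306453) - 31670) = 1/(434229 - 31670) = 1/402559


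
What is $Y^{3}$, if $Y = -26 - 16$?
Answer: $-74088$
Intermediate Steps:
$Y = -42$ ($Y = -26 - 16 = -42$)
$Y^{3} = \left(-42\right)^{3} = -74088$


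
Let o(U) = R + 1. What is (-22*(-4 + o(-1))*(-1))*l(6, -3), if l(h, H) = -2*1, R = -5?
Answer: 352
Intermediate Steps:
o(U) = -4 (o(U) = -5 + 1 = -4)
l(h, H) = -2
(-22*(-4 + o(-1))*(-1))*l(6, -3) = -22*(-4 - 4)*(-1)*(-2) = -(-176)*(-1)*(-2) = -22*8*(-2) = -176*(-2) = 352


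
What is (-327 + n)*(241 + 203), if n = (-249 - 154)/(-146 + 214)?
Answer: -2512929/17 ≈ -1.4782e+5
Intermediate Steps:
n = -403/68 ≈ -5.9265
(-327 + n)*(241 + 203) = (-327 - 403/68)*(241 + 203) = -22639/68*444 = -2512929/17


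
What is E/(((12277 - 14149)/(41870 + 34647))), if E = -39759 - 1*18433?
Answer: 278292329/117 ≈ 2.3786e+6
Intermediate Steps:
E = -58192 (E = -39759 - 18433 = -58192)
E/(((12277 - 14149)/(41870 + 34647))) = -58192*(41870 + 34647)/(12277 - 14149) = -58192/((-1872/76517)) = -58192/((-1872*1/76517)) = -58192/(-1872/76517) = -58192*(-76517/1872) = 278292329/117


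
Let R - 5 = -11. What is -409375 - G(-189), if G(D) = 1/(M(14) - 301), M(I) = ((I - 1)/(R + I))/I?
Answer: -13795528013/33699 ≈ -4.0938e+5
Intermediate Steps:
R = -6 (R = 5 - 11 = -6)
M(I) = (-1 + I)/(I*(-6 + I)) (M(I) = ((I - 1)/(-6 + I))/I = ((-1 + I)/(-6 + I))/I = (-1 + I)/(I*(-6 + I)))
G(D) = -112/33699 (G(D) = 1/((-1 + 14)/(14*(-6 + 14)) - 301) = 1/((1/14)*13/8 - 301) = 1/((1/14)*(⅛)*13 - 301) = 1/(13/112 - 301) = 1/(-33699/112) = -112/33699)
-409375 - G(-189) = -409375 - 1*(-112/33699) = -409375 + 112/33699 = -13795528013/33699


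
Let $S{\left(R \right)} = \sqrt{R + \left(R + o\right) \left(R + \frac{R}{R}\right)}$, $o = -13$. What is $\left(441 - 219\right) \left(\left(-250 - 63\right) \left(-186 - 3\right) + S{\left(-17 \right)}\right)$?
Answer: $13132854 + 222 \sqrt{463} \approx 1.3138 \cdot 10^{7}$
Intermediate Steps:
$S{\left(R \right)} = \sqrt{R + \left(1 + R\right) \left(-13 + R\right)}$ ($S{\left(R \right)} = \sqrt{R + \left(R - 13\right) \left(R + \frac{R}{R}\right)} = \sqrt{R + \left(-13 + R\right) \left(R + 1\right)} = \sqrt{R + \left(-13 + R\right) \left(1 + R\right)} = \sqrt{R + \left(1 + R\right) \left(-13 + R\right)}$)
$\left(441 - 219\right) \left(\left(-250 - 63\right) \left(-186 - 3\right) + S{\left(-17 \right)}\right) = \left(441 - 219\right) \left(\left(-250 - 63\right) \left(-186 - 3\right) + \sqrt{-13 + \left(-17\right)^{2} - -187}\right) = 222 \left(\left(-313\right) \left(-189\right) + \sqrt{-13 + 289 + 187}\right) = 222 \left(59157 + \sqrt{463}\right) = 13132854 + 222 \sqrt{463}$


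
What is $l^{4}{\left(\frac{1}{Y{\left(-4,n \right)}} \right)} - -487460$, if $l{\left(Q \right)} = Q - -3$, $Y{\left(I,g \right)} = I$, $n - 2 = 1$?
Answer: $\frac{124804401}{256} \approx 4.8752 \cdot 10^{5}$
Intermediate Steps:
$n = 3$ ($n = 2 + 1 = 3$)
$l{\left(Q \right)} = 3 + Q$ ($l{\left(Q \right)} = Q + 3 = 3 + Q$)
$l^{4}{\left(\frac{1}{Y{\left(-4,n \right)}} \right)} - -487460 = \left(3 + \frac{1}{-4}\right)^{4} - -487460 = \left(3 - \frac{1}{4}\right)^{4} + 487460 = \left(\frac{11}{4}\right)^{4} + 487460 = \frac{14641}{256} + 487460 = \frac{124804401}{256}$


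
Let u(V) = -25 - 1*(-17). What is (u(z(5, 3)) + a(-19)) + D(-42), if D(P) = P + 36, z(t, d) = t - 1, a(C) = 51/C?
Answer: -317/19 ≈ -16.684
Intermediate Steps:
z(t, d) = -1 + t
u(V) = -8 (u(V) = -25 + 17 = -8)
D(P) = 36 + P
(u(z(5, 3)) + a(-19)) + D(-42) = (-8 + 51/(-19)) + (36 - 42) = (-8 + 51*(-1/19)) - 6 = (-8 - 51/19) - 6 = -203/19 - 6 = -317/19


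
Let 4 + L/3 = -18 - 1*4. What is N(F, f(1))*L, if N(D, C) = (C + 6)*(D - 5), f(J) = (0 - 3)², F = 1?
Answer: 4680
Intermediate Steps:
f(J) = 9 (f(J) = (-3)² = 9)
N(D, C) = (-5 + D)*(6 + C) (N(D, C) = (6 + C)*(-5 + D) = (-5 + D)*(6 + C))
L = -78 (L = -12 + 3*(-18 - 1*4) = -12 + 3*(-18 - 4) = -12 + 3*(-22) = -12 - 66 = -78)
N(F, f(1))*L = (-30 - 5*9 + 6*1 + 9*1)*(-78) = (-30 - 45 + 6 + 9)*(-78) = -60*(-78) = 4680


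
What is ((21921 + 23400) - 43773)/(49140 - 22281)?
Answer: 516/8953 ≈ 0.057634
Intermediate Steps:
((21921 + 23400) - 43773)/(49140 - 22281) = (45321 - 43773)/26859 = 1548*(1/26859) = 516/8953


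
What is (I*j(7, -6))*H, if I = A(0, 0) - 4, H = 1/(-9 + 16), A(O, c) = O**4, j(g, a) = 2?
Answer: -8/7 ≈ -1.1429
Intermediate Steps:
H = 1/7 ≈ 0.14286
I = -4 (I = 0**4 - 4 = 0 - 4 = -4)
(I*j(7, -6))*H = -4*2*(1/7) = -8*1/7 = -8/7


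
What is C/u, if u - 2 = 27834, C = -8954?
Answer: -4477/13918 ≈ -0.32167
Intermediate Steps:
u = 27836 (u = 2 + 27834 = 27836)
C/u = -8954/27836 = -8954*1/27836 = -4477/13918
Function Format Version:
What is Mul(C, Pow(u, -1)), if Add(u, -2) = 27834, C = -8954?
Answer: Rational(-4477, 13918) ≈ -0.32167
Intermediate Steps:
u = 27836 (u = Add(2, 27834) = 27836)
Mul(C, Pow(u, -1)) = Mul(-8954, Pow(27836, -1)) = Mul(-8954, Rational(1, 27836)) = Rational(-4477, 13918)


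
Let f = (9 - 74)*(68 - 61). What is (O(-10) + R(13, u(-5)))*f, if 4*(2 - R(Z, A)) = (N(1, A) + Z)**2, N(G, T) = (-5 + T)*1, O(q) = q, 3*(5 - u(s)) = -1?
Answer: 214760/9 ≈ 23862.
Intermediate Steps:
u(s) = 16/3 (u(s) = 5 - 1/3*(-1) = 5 + 1/3 = 16/3)
f = -455 (f = -65*7 = -455)
N(G, T) = -5 + T
R(Z, A) = 2 - (-5 + A + Z)**2/4 (R(Z, A) = 2 - ((-5 + A) + Z)**2/4 = 2 - (-5 + A + Z)**2/4)
(O(-10) + R(13, u(-5)))*f = (-10 + (2 - (-5 + 16/3 + 13)**2/4))*(-455) = (-10 + (2 - (40/3)**2/4))*(-455) = (-10 + (2 - 1/4*1600/9))*(-455) = (-10 + (2 - 400/9))*(-455) = (-10 - 382/9)*(-455) = -472/9*(-455) = 214760/9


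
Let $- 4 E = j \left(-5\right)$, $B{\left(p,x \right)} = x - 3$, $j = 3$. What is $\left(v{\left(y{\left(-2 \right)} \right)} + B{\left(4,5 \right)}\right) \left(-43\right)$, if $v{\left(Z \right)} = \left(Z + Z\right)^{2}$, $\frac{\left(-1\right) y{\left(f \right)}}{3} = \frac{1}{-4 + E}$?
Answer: $-24854$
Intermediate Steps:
$B{\left(p,x \right)} = -3 + x$
$E = \frac{15}{4}$ ($E = - \frac{3 \left(-5\right)}{4} = \left(- \frac{1}{4}\right) \left(-15\right) = \frac{15}{4} \approx 3.75$)
$y{\left(f \right)} = 12$ ($y{\left(f \right)} = - \frac{3}{-4 + \frac{15}{4}} = - \frac{3}{- \frac{1}{4}} = \left(-3\right) \left(-4\right) = 12$)
$v{\left(Z \right)} = 4 Z^{2}$ ($v{\left(Z \right)} = \left(2 Z\right)^{2} = 4 Z^{2}$)
$\left(v{\left(y{\left(-2 \right)} \right)} + B{\left(4,5 \right)}\right) \left(-43\right) = \left(4 \cdot 12^{2} + \left(-3 + 5\right)\right) \left(-43\right) = \left(4 \cdot 144 + 2\right) \left(-43\right) = \left(576 + 2\right) \left(-43\right) = 578 \left(-43\right) = -24854$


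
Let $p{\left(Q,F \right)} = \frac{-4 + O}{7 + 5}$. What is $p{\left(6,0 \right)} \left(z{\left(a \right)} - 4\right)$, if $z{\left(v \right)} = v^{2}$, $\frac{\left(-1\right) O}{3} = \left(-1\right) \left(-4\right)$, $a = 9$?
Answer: $- \frac{308}{3} \approx -102.67$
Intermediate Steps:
$O = -12$ ($O = - 3 \left(\left(-1\right) \left(-4\right)\right) = \left(-3\right) 4 = -12$)
$p{\left(Q,F \right)} = - \frac{4}{3}$ ($p{\left(Q,F \right)} = \frac{-4 - 12}{7 + 5} = - \frac{16}{12} = \left(-16\right) \frac{1}{12} = - \frac{4}{3}$)
$p{\left(6,0 \right)} \left(z{\left(a \right)} - 4\right) = - \frac{4 \left(9^{2} - 4\right)}{3} = - \frac{4 \left(81 - 4\right)}{3} = \left(- \frac{4}{3}\right) 77 = - \frac{308}{3}$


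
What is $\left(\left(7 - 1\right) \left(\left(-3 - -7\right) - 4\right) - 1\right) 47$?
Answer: $-47$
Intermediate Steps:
$\left(\left(7 - 1\right) \left(\left(-3 - -7\right) - 4\right) - 1\right) 47 = \left(6 \left(\left(-3 + 7\right) - 4\right) - 1\right) 47 = \left(6 \left(4 - 4\right) - 1\right) 47 = \left(6 \cdot 0 - 1\right) 47 = \left(0 - 1\right) 47 = \left(-1\right) 47 = -47$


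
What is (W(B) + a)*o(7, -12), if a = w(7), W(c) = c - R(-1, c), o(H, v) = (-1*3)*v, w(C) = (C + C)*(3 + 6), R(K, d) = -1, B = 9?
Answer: 4896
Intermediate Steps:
w(C) = 18*C (w(C) = (2*C)*9 = 18*C)
o(H, v) = -3*v
W(c) = 1 + c (W(c) = c - 1*(-1) = c + 1 = 1 + c)
a = 126 (a = 18*7 = 126)
(W(B) + a)*o(7, -12) = ((1 + 9) + 126)*(-3*(-12)) = (10 + 126)*36 = 136*36 = 4896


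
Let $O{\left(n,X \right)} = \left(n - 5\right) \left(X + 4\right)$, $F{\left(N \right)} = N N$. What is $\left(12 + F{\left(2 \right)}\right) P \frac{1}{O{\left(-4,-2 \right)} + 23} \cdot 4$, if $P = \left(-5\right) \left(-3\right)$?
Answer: $192$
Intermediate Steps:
$F{\left(N \right)} = N^{2}$
$O{\left(n,X \right)} = \left(-5 + n\right) \left(4 + X\right)$
$P = 15$
$\left(12 + F{\left(2 \right)}\right) P \frac{1}{O{\left(-4,-2 \right)} + 23} \cdot 4 = \left(12 + 2^{2}\right) 15 \frac{1}{\left(-20 - -10 + 4 \left(-4\right) - -8\right) + 23} \cdot 4 = \left(12 + 4\right) 15 \frac{1}{\left(-20 + 10 - 16 + 8\right) + 23} \cdot 4 = 16 \cdot 15 \frac{1}{-18 + 23} \cdot 4 = 240 \cdot \frac{1}{5} \cdot 4 = 240 \cdot \frac{4}{5} = 192$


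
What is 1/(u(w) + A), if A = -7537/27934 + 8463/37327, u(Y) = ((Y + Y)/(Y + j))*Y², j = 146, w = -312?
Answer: 86543470694/31667949701154073 ≈ 2.7328e-6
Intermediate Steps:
u(Y) = 2*Y³/(146 + Y) (u(Y) = ((Y + Y)/(Y + 146))*Y² = ((2*Y)/(146 + Y))*Y² = (2*Y/(146 + Y))*Y² = 2*Y³/(146 + Y))
A = -44928157/1042692418 (A = -7537*1/27934 + 8463*(1/37327) = -7537/27934 + 8463/37327 = -44928157/1042692418 ≈ -0.043089)
1/(u(w) + A) = 1/(2*(-312)³/(146 - 312) - 44928157/1042692418) = 1/(2*(-30371328)/(-166) - 44928157/1042692418) = 1/(2*(-30371328)*(-1/166) - 44928157/1042692418) = 1/(30371328/83 - 44928157/1042692418) = 1/(31667949701154073/86543470694) = 86543470694/31667949701154073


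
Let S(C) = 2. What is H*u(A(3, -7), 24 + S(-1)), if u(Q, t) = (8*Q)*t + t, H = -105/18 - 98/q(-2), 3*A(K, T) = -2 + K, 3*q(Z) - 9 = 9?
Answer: -19019/9 ≈ -2113.2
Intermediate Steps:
q(Z) = 6 (q(Z) = 3 + (1/3)*9 = 3 + 3 = 6)
A(K, T) = -2/3 + K/3 (A(K, T) = (-2 + K)/3 = -2/3 + K/3)
H = -133/6 (H = -105/18 - 98/6 = -105*1/18 - 98*1/6 = -35/6 - 49/3 = -133/6 ≈ -22.167)
u(Q, t) = t + 8*Q*t (u(Q, t) = 8*Q*t + t = t + 8*Q*t)
H*u(A(3, -7), 24 + S(-1)) = -133*(24 + 2)*(1 + 8*(-2/3 + (1/3)*3))/6 = -1729*(1 + 8*(-2/3 + 1))/3 = -1729*(1 + 8*(1/3))/3 = -1729*(1 + 8/3)/3 = -1729*11/(3*3) = -133/6*286/3 = -19019/9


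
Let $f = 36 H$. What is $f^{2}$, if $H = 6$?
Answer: $46656$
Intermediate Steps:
$f = 216$ ($f = 36 \cdot 6 = 216$)
$f^{2} = 216^{2} = 46656$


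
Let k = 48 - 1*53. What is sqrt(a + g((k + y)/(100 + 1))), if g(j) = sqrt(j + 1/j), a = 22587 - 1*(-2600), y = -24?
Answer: sqrt(216080305667 + 2929*I*sqrt(32342018))/2929 ≈ 158.7 + 0.0061171*I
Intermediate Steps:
k = -5 (k = 48 - 53 = -5)
a = 25187 (a = 22587 + 2600 = 25187)
sqrt(a + g((k + y)/(100 + 1))) = sqrt(25187 + sqrt((-5 - 24)/(100 + 1) + 1/((-5 - 24)/(100 + 1)))) = sqrt(25187 + sqrt(-29/101 + 1/(-29/101))) = sqrt(25187 + sqrt(-29/101 - 101/29)) = sqrt(25187 + sqrt(-11042/2929)) = sqrt(25187 + I*sqrt(32342018)/2929)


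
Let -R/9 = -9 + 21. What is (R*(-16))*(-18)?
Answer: -31104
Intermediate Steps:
R = -108 (R = -9*(-9 + 21) = -9*12 = -108)
(R*(-16))*(-18) = -108*(-16)*(-18) = 1728*(-18) = -31104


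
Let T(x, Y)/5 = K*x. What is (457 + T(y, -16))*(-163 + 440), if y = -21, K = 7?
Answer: -77006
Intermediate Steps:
T(x, Y) = 35*x (T(x, Y) = 5*(7*x) = 35*x)
(457 + T(y, -16))*(-163 + 440) = (457 + 35*(-21))*(-163 + 440) = (457 - 735)*277 = -278*277 = -77006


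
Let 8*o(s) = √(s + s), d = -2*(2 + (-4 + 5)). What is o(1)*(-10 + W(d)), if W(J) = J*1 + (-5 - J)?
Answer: -15*√2/8 ≈ -2.6516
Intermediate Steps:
d = -6 (d = -2*(2 + 1) = -2*3 = -6)
o(s) = √2*√s/8 (o(s) = √(s + s)/8 = √(2*s)/8 = (√2*√s)/8 = √2*√s/8)
W(J) = -5 (W(J) = J + (-5 - J) = -5)
o(1)*(-10 + W(d)) = (√2*√1/8)*(-10 - 5) = ((⅛)*√2*1)*(-15) = (√2/8)*(-15) = -15*√2/8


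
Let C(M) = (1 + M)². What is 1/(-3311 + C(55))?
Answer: -1/175 ≈ -0.0057143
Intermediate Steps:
1/(-3311 + C(55)) = 1/(-3311 + (1 + 55)²) = 1/(-3311 + 56²) = 1/(-3311 + 3136) = 1/(-175) = -1/175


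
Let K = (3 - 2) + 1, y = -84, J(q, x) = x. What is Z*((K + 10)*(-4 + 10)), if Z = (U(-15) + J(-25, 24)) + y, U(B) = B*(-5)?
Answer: 1080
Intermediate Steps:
U(B) = -5*B
K = 2 (K = 1 + 1 = 2)
Z = 15 (Z = (-5*(-15) + 24) - 84 = (75 + 24) - 84 = 99 - 84 = 15)
Z*((K + 10)*(-4 + 10)) = 15*((2 + 10)*(-4 + 10)) = 15*(12*6) = 15*72 = 1080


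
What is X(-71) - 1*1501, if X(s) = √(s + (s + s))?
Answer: -1501 + I*√213 ≈ -1501.0 + 14.595*I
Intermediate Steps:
X(s) = √3*√s (X(s) = √(s + 2*s) = √(3*s) = √3*√s)
X(-71) - 1*1501 = √3*√(-71) - 1*1501 = √3*(I*√71) - 1501 = I*√213 - 1501 = -1501 + I*√213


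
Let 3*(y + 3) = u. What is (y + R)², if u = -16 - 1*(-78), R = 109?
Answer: 144400/9 ≈ 16044.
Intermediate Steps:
u = 62 (u = -16 + 78 = 62)
y = 53/3 (y = -3 + (⅓)*62 = -3 + 62/3 = 53/3 ≈ 17.667)
(y + R)² = (53/3 + 109)² = (380/3)² = 144400/9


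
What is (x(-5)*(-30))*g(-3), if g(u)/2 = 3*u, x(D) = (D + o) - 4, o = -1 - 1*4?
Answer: -7560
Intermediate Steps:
o = -5 (o = -1 - 4 = -5)
x(D) = -9 + D (x(D) = (D - 5) - 4 = (-5 + D) - 4 = -9 + D)
g(u) = 6*u (g(u) = 2*(3*u) = 6*u)
(x(-5)*(-30))*g(-3) = ((-9 - 5)*(-30))*(6*(-3)) = -14*(-30)*(-18) = 420*(-18) = -7560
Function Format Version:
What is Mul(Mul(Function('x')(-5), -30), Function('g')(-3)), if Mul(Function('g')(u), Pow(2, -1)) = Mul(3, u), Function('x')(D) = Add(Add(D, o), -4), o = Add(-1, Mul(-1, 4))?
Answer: -7560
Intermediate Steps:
o = -5 (o = Add(-1, -4) = -5)
Function('x')(D) = Add(-9, D) (Function('x')(D) = Add(Add(D, -5), -4) = Add(Add(-5, D), -4) = Add(-9, D))
Function('g')(u) = Mul(6, u) (Function('g')(u) = Mul(2, Mul(3, u)) = Mul(6, u))
Mul(Mul(Function('x')(-5), -30), Function('g')(-3)) = Mul(Mul(Add(-9, -5), -30), Mul(6, -3)) = Mul(Mul(-14, -30), -18) = Mul(420, -18) = -7560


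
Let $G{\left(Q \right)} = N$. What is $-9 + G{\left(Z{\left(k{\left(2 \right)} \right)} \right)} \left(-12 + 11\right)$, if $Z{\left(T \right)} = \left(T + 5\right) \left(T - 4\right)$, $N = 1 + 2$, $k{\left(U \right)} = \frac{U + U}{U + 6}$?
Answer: $-12$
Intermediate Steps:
$k{\left(U \right)} = \frac{2 U}{6 + U}$
$N = 3$
$Z{\left(T \right)} = \left(-4 + T\right) \left(5 + T\right)$ ($Z{\left(T \right)} = \left(5 + T\right) \left(-4 + T\right) = \left(-4 + T\right) \left(5 + T\right)$)
$G{\left(Q \right)} = 3$
$-9 + G{\left(Z{\left(k{\left(2 \right)} \right)} \right)} \left(-12 + 11\right) = -9 + 3 \left(-12 + 11\right) = -9 + 3 \left(-1\right) = -9 - 3 = -12$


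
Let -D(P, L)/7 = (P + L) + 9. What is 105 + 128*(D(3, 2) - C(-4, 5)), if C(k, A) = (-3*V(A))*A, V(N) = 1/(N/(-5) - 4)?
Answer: -12823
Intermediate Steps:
D(P, L) = -63 - 7*L - 7*P (D(P, L) = -7*((P + L) + 9) = -7*((L + P) + 9) = -7*(9 + L + P) = -63 - 7*L - 7*P)
V(N) = 1/(-4 - N/5) (V(N) = 1/(N*(-1/5) - 4) = 1/(-N/5 - 4) = 1/(-4 - N/5))
C(k, A) = 15*A/(20 + A) (C(k, A) = (-(-15)/(20 + A))*A = (15/(20 + A))*A = 15*A/(20 + A))
105 + 128*(D(3, 2) - C(-4, 5)) = 105 + 128*((-63 - 7*2 - 7*3) - 15*5/(20 + 5)) = 105 + 128*((-63 - 14 - 21) - 15*5/25) = 105 + 128*(-98 - 15*5/25) = 105 + 128*(-98 - 1*3) = 105 + 128*(-98 - 3) = 105 + 128*(-101) = 105 - 12928 = -12823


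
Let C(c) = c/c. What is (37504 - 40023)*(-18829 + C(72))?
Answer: 47427732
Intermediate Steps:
C(c) = 1
(37504 - 40023)*(-18829 + C(72)) = (37504 - 40023)*(-18829 + 1) = -2519*(-18828) = 47427732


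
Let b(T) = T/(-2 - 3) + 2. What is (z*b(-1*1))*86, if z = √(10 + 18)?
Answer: 1892*√7/5 ≈ 1001.2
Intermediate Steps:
b(T) = 2 - T/5 (b(T) = T/(-5) + 2 = -T/5 + 2 = 2 - T/5)
z = 2*√7 (z = √28 = 2*√7 ≈ 5.2915)
(z*b(-1*1))*86 = ((2*√7)*(2 - (-1)/5))*86 = ((2*√7)*(2 - ⅕*(-1)))*86 = ((2*√7)*(2 + ⅕))*86 = ((2*√7)*(11/5))*86 = (22*√7/5)*86 = 1892*√7/5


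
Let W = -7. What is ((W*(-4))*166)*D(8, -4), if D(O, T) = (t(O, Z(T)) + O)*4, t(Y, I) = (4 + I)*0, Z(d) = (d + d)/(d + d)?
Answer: 148736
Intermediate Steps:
Z(d) = 1 (Z(d) = (2*d)/((2*d)) = (2*d)*(1/(2*d)) = 1)
t(Y, I) = 0
D(O, T) = 4*O (D(O, T) = (0 + O)*4 = O*4 = 4*O)
((W*(-4))*166)*D(8, -4) = (-7*(-4)*166)*(4*8) = (28*166)*32 = 4648*32 = 148736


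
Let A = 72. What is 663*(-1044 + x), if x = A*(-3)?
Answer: -835380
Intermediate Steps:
x = -216 (x = 72*(-3) = -216)
663*(-1044 + x) = 663*(-1044 - 216) = 663*(-1260) = -835380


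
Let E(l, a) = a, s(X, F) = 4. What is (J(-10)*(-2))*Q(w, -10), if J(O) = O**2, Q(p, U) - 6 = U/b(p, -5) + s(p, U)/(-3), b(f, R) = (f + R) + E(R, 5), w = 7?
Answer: -13600/21 ≈ -647.62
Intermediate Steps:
b(f, R) = 5 + R + f (b(f, R) = (f + R) + 5 = (R + f) + 5 = 5 + R + f)
Q(p, U) = 14/3 + U/p (Q(p, U) = 6 + (U/(5 - 5 + p) + 4/(-3)) = 6 + (U/p + 4*(-1/3)) = 6 + (U/p - 4/3) = 6 + (-4/3 + U/p) = 14/3 + U/p)
(J(-10)*(-2))*Q(w, -10) = ((-10)**2*(-2))*(14/3 - 10/7) = (100*(-2))*(14/3 - 10*1/7) = -200*(14/3 - 10/7) = -200*68/21 = -13600/21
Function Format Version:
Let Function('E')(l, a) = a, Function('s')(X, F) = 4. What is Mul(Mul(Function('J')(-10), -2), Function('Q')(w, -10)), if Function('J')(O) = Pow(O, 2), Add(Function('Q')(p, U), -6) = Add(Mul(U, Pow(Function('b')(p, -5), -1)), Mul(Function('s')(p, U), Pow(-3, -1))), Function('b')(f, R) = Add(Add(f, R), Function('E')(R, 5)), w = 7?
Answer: Rational(-13600, 21) ≈ -647.62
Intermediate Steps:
Function('b')(f, R) = Add(5, R, f) (Function('b')(f, R) = Add(Add(f, R), 5) = Add(Add(R, f), 5) = Add(5, R, f))
Function('Q')(p, U) = Add(Rational(14, 3), Mul(U, Pow(p, -1))) (Function('Q')(p, U) = Add(6, Add(Mul(U, Pow(Add(5, -5, p), -1)), Mul(4, Pow(-3, -1)))) = Add(6, Add(Mul(U, Pow(p, -1)), Mul(4, Rational(-1, 3)))) = Add(6, Add(Mul(U, Pow(p, -1)), Rational(-4, 3))) = Add(6, Add(Rational(-4, 3), Mul(U, Pow(p, -1)))) = Add(Rational(14, 3), Mul(U, Pow(p, -1))))
Mul(Mul(Function('J')(-10), -2), Function('Q')(w, -10)) = Mul(Mul(Pow(-10, 2), -2), Add(Rational(14, 3), Mul(-10, Pow(7, -1)))) = Mul(Mul(100, -2), Add(Rational(14, 3), Mul(-10, Rational(1, 7)))) = Mul(-200, Add(Rational(14, 3), Rational(-10, 7))) = Mul(-200, Rational(68, 21)) = Rational(-13600, 21)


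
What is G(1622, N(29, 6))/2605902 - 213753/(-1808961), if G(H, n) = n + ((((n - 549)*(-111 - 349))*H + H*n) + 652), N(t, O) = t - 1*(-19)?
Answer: 112816636125307/785662514637 ≈ 143.59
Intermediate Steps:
N(t, O) = 19 + t (N(t, O) = t + 19 = 19 + t)
G(H, n) = 652 + n + H*n + H*(252540 - 460*n) (G(H, n) = n + ((((-549 + n)*(-460))*H + H*n) + 652) = n + (((252540 - 460*n)*H + H*n) + 652) = n + ((H*(252540 - 460*n) + H*n) + 652) = n + ((H*n + H*(252540 - 460*n)) + 652) = n + (652 + H*n + H*(252540 - 460*n)) = 652 + n + H*n + H*(252540 - 460*n))
G(1622, N(29, 6))/2605902 - 213753/(-1808961) = (652 + (19 + 29) + 252540*1622 - 459*1622*(19 + 29))/2605902 - 213753/(-1808961) = (652 + 48 + 409619880 - 459*1622*48)*(1/2605902) - 213753*(-1/1808961) = (652 + 48 + 409619880 - 35735904)*(1/2605902) + 71251/602987 = 373884676*(1/2605902) + 71251/602987 = 186942338/1302951 + 71251/602987 = 112816636125307/785662514637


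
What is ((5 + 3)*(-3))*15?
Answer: -360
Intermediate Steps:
((5 + 3)*(-3))*15 = (8*(-3))*15 = -24*15 = -360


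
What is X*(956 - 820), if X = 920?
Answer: 125120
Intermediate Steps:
X*(956 - 820) = 920*(956 - 820) = 920*136 = 125120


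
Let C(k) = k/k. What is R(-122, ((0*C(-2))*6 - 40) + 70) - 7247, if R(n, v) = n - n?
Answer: -7247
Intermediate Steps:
C(k) = 1
R(n, v) = 0
R(-122, ((0*C(-2))*6 - 40) + 70) - 7247 = 0 - 7247 = -7247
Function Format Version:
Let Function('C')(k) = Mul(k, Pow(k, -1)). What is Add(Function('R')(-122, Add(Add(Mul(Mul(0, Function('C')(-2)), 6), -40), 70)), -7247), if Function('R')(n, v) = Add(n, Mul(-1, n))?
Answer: -7247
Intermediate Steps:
Function('C')(k) = 1
Function('R')(n, v) = 0
Add(Function('R')(-122, Add(Add(Mul(Mul(0, Function('C')(-2)), 6), -40), 70)), -7247) = Add(0, -7247) = -7247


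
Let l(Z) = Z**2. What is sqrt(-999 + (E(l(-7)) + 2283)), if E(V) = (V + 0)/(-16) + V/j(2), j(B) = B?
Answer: sqrt(20887)/4 ≈ 36.131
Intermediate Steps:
E(V) = 7*V/16 (E(V) = (V + 0)/(-16) + V/2 = V*(-1/16) + V*(1/2) = -V/16 + V/2 = 7*V/16)
sqrt(-999 + (E(l(-7)) + 2283)) = sqrt(-999 + ((7/16)*(-7)**2 + 2283)) = sqrt(-999 + ((7/16)*49 + 2283)) = sqrt(-999 + (343/16 + 2283)) = sqrt(-999 + 36871/16) = sqrt(20887/16) = sqrt(20887)/4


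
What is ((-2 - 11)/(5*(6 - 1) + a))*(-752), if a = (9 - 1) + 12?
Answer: 9776/45 ≈ 217.24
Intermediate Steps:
a = 20 (a = 8 + 12 = 20)
((-2 - 11)/(5*(6 - 1) + a))*(-752) = ((-2 - 11)/(5*(6 - 1) + 20))*(-752) = -13/(5*5 + 20)*(-752) = -13/(25 + 20)*(-752) = -13/45*(-752) = 9776/45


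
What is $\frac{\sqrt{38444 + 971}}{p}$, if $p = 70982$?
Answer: $\frac{\sqrt{39415}}{70982} \approx 0.0027969$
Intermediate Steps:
$\frac{\sqrt{38444 + 971}}{p} = \frac{\sqrt{38444 + 971}}{70982} = \sqrt{39415} \cdot \frac{1}{70982} = \frac{\sqrt{39415}}{70982}$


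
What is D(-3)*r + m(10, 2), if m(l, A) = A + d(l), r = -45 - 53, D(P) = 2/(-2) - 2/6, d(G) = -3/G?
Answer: 3971/30 ≈ 132.37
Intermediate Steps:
D(P) = -4/3 (D(P) = 2*(-1/2) - 2*1/6 = -1 - 1/3 = -4/3)
r = -98
m(l, A) = A - 3/l
D(-3)*r + m(10, 2) = -4/3*(-98) + (2 - 3/10) = 392/3 + (2 - 3*1/10) = 392/3 + (2 - 3/10) = 392/3 + 17/10 = 3971/30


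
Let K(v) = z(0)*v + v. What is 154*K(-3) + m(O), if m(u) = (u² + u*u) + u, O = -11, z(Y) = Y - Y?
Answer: -231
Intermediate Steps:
z(Y) = 0
m(u) = u + 2*u² (m(u) = (u² + u²) + u = 2*u² + u = u + 2*u²)
K(v) = v (K(v) = 0*v + v = 0 + v = v)
154*K(-3) + m(O) = 154*(-3) - 11*(1 + 2*(-11)) = -462 - 11*(1 - 22) = -462 - 11*(-21) = -462 + 231 = -231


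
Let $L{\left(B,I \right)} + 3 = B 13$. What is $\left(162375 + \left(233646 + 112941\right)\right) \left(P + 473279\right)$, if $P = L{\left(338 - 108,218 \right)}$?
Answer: $242401295892$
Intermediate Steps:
$L{\left(B,I \right)} = -3 + 13 B$ ($L{\left(B,I \right)} = -3 + B 13 = -3 + 13 B$)
$P = 2987$ ($P = -3 + 13 \left(338 - 108\right) = -3 + 13 \cdot 230 = -3 + 2990 = 2987$)
$\left(162375 + \left(233646 + 112941\right)\right) \left(P + 473279\right) = \left(162375 + \left(233646 + 112941\right)\right) \left(2987 + 473279\right) = \left(162375 + 346587\right) 476266 = 508962 \cdot 476266 = 242401295892$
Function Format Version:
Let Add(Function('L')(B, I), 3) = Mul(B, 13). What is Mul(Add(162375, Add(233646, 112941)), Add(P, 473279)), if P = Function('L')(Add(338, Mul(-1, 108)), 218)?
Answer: 242401295892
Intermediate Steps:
Function('L')(B, I) = Add(-3, Mul(13, B)) (Function('L')(B, I) = Add(-3, Mul(B, 13)) = Add(-3, Mul(13, B)))
P = 2987 (P = Add(-3, Mul(13, Add(338, Mul(-1, 108)))) = Add(-3, Mul(13, Add(338, -108))) = Add(-3, Mul(13, 230)) = Add(-3, 2990) = 2987)
Mul(Add(162375, Add(233646, 112941)), Add(P, 473279)) = Mul(Add(162375, Add(233646, 112941)), Add(2987, 473279)) = Mul(Add(162375, 346587), 476266) = Mul(508962, 476266) = 242401295892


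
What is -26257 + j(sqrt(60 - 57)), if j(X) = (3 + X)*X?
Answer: -26254 + 3*sqrt(3) ≈ -26249.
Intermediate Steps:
j(X) = X*(3 + X)
-26257 + j(sqrt(60 - 57)) = -26257 + sqrt(60 - 57)*(3 + sqrt(60 - 57)) = -26257 + sqrt(3)*(3 + sqrt(3))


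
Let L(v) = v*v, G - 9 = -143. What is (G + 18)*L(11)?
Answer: -14036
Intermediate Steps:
G = -134 (G = 9 - 143 = -134)
L(v) = v²
(G + 18)*L(11) = (-134 + 18)*11² = -116*121 = -14036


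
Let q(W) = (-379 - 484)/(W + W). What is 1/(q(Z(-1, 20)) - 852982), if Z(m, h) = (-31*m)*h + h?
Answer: -1280/1091817823 ≈ -1.1724e-6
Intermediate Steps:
Z(m, h) = h - 31*h*m (Z(m, h) = -31*h*m + h = h - 31*h*m)
q(W) = -863/(2*W) (q(W) = -863*1/(2*W) = -863/(2*W))
1/(q(Z(-1, 20)) - 852982) = 1/(-863*1/(20*(1 - 31*(-1)))/2 - 852982) = 1/(-863*1/(20*(1 + 31))/2 - 852982) = 1/(-863/(2*(20*32)) - 852982) = 1/(-863/2/640 - 852982) = 1/(-863/2*1/640 - 852982) = 1/(-863/1280 - 852982) = 1/(-1091817823/1280) = -1280/1091817823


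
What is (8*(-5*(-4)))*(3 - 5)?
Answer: -320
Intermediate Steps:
(8*(-5*(-4)))*(3 - 5) = (8*20)*(-2) = 160*(-2) = -320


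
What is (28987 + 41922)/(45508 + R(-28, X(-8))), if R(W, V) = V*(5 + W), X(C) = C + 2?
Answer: 70909/45646 ≈ 1.5535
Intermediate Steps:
X(C) = 2 + C
(28987 + 41922)/(45508 + R(-28, X(-8))) = (28987 + 41922)/(45508 + (2 - 8)*(5 - 28)) = 70909/(45508 - 6*(-23)) = 70909/(45508 + 138) = 70909/45646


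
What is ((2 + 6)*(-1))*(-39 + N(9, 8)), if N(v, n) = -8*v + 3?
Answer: 864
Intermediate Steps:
N(v, n) = 3 - 8*v
((2 + 6)*(-1))*(-39 + N(9, 8)) = ((2 + 6)*(-1))*(-39 + (3 - 8*9)) = (8*(-1))*(-39 + (3 - 72)) = -8*(-39 - 69) = -8*(-108) = 864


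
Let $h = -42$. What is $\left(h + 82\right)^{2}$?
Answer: $1600$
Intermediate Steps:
$\left(h + 82\right)^{2} = \left(-42 + 82\right)^{2} = 40^{2} = 1600$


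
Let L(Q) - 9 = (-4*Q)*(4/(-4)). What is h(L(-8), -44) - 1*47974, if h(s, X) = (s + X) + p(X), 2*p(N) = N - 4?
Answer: -48065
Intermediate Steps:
p(N) = -2 + N/2 (p(N) = (N - 4)/2 = (-4 + N)/2 = -2 + N/2)
L(Q) = 9 + 4*Q (L(Q) = 9 + (-4*Q)*(4/(-4)) = 9 + (-4*Q)*(4*(-1/4)) = 9 - 4*Q*(-1) = 9 + 4*Q)
h(s, X) = -2 + s + 3*X/2 (h(s, X) = (s + X) + (-2 + X/2) = (X + s) + (-2 + X/2) = -2 + s + 3*X/2)
h(L(-8), -44) - 1*47974 = (-2 + (9 + 4*(-8)) + (3/2)*(-44)) - 1*47974 = (-2 + (9 - 32) - 66) - 47974 = (-2 - 23 - 66) - 47974 = -91 - 47974 = -48065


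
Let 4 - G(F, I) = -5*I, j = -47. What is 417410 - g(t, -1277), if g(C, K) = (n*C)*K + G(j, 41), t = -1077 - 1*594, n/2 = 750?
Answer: -3200383299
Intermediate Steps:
n = 1500 (n = 2*750 = 1500)
t = -1671 (t = -1077 - 594 = -1671)
G(F, I) = 4 + 5*I (G(F, I) = 4 - (-5)*I = 4 + 5*I)
g(C, K) = 209 + 1500*C*K (g(C, K) = (1500*C)*K + (4 + 5*41) = 1500*C*K + (4 + 205) = 1500*C*K + 209 = 209 + 1500*C*K)
417410 - g(t, -1277) = 417410 - (209 + 1500*(-1671)*(-1277)) = 417410 - (209 + 3200800500) = 417410 - 1*3200800709 = 417410 - 3200800709 = -3200383299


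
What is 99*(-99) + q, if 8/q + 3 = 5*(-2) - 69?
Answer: -401845/41 ≈ -9801.1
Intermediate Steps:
q = -4/41 (q = 8/(-3 + (5*(-2) - 69)) = 8/(-3 + (-10 - 69)) = 8/(-3 - 79) = 8/(-82) = 8*(-1/82) = -4/41 ≈ -0.097561)
99*(-99) + q = 99*(-99) - 4/41 = -9801 - 4/41 = -401845/41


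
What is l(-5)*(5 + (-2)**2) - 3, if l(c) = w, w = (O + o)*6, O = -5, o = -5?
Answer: -543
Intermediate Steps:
w = -60 (w = (-5 - 5)*6 = -10*6 = -60)
l(c) = -60
l(-5)*(5 + (-2)**2) - 3 = -60*(5 + (-2)**2) - 3 = -60*(5 + 4) - 3 = -60*9 - 3 = -540 - 3 = -543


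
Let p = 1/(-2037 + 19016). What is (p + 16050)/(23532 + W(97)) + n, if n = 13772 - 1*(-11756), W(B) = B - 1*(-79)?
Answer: 10276265946647/402538132 ≈ 25529.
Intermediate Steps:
W(B) = 79 + B (W(B) = B + 79 = 79 + B)
p = 1/16979 ≈ 5.8896e-5
n = 25528 (n = 13772 + 11756 = 25528)
(p + 16050)/(23532 + W(97)) + n = (1/16979 + 16050)/(23532 + (79 + 97)) + 25528 = 272512951/(16979*(23532 + 176)) + 25528 = (272512951/16979)/23708 + 25528 = (272512951/16979)*(1/23708) + 25528 = 272512951/402538132 + 25528 = 10276265946647/402538132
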